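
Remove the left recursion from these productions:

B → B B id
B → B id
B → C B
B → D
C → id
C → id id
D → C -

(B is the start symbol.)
B is directly left-recursive. The standard transformation for
  A → A α₁ | ... | A α_m | β₁ | ... | β_n
is
  A  → β₁ A' | ... | β_n A'
  A' → α₁ A' | ... | α_m A' | ε

B → C B becomes B → C B B'
B → D becomes B → D B'
B → B B id becomes B' → B id B'
B → B id becomes B' → id B'
Add B' → ε

Productions for other non-terminals are unchanged:
  C → id
  C → id id
  D → C -

Resulting grammar:
B → C B B'
B → D B'
B' → B id B'
B' → id B'
B' → ε
C → id
C → id id
D → C -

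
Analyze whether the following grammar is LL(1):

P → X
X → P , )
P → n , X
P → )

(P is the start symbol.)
No. Predict set conflict for P: { 'n' }

A grammar is LL(1) if for each non-terminal N with multiple productions, the predict sets of those productions are pairwise disjoint, where PREDICT(N → α) = (FIRST(α) \ {ε}) ∪ (FOLLOW(N) if α ⇒* ε).

Relevant sets:
  FIRST(X) = { ')', 'n' }

For P:
  PREDICT(P → X) = { ')', 'n' }
  PREDICT(P → n ',' X) = { 'n' }
  PREDICT(P → ')') = { ')' }
X has a single production, so nothing to check there.

Conflict found: Predict set conflict for P: { 'n' }
The grammar is NOT LL(1).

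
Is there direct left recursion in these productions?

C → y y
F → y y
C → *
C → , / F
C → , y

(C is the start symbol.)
Direct left recursion occurs when N → N α for some non-terminal N (the right-hand side begins with the left-hand side itself).

C → y y: starts with y
F → y y: starts with y
C → *: starts with '*'
C → , / F: starts with ','
C → , y: starts with ','

No direct left recursion found.

Answer: No direct left recursion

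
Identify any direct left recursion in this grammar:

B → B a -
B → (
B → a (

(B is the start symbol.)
Yes, B is left-recursive

Direct left recursion occurs when N → N α for some non-terminal N (the right-hand side begins with the left-hand side itself).

B → B a -: LEFT RECURSIVE (starts with B)
B → (: starts with '('
B → a (: starts with a

The grammar has direct left recursion on: B.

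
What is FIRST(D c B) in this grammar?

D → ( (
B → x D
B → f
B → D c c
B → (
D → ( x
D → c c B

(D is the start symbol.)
FIRST sets of the non-terminals involved (from the grammar, by fixed-point iteration):
  FIRST(D) = { '(', 'c' }

To compute FIRST(D c B), process the symbols left to right:
Symbol D is a non-terminal. Add FIRST(D) \ {ε} = { '(', 'c' }
D is not nullable (ε ∉ FIRST(D)), so stop here.
FIRST(D c B) = { '(', 'c' }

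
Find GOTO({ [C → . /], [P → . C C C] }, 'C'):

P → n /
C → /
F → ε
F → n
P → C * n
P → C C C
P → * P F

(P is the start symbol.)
GOTO(I, 'C') = CLOSURE({ [A → αX.β] : [A → α.Xβ] ∈ I, X = 'C' })

Items with dot before 'C', with the dot advanced:
  [P → . C C C] → [P → C . C C]
Closure of the advanced items:
  [P → C . C C] has the dot before C: add [C → . /]

GOTO = { [C → . /], [P → C . C C] }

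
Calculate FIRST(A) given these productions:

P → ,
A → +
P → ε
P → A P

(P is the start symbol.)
{ '+' }

From A → +:
  - '+' is a terminal: add '+' and stop

Collecting: FIRST(A) = { '+' }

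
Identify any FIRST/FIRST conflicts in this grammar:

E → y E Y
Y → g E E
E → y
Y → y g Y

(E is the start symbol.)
Yes. E → y E Y / E → y on { 'y' }

A FIRST/FIRST conflict occurs when two productions N → α and N → β for the same non-terminal have FIRST(α) ∩ FIRST(β) ≠ ∅ (with ε ∈ FIRST of a nullable right-hand side, so two nullable alternatives also conflict).

Productions for E:
  E → y E Y: FIRST = { 'y' }
  E → y: FIRST = { 'y' }
Productions for Y:
  Y → g E E: FIRST = { 'g' }
  Y → y g Y: FIRST = { 'y' }

Conflict for E: E → y E Y and E → y
  Overlap: { 'y' }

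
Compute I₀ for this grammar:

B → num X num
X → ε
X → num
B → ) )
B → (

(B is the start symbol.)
{ [B → . (], [B → . ) )], [B → . num X num], [B' → . B] }

First, augment the grammar with B' → B
I₀ = CLOSURE({ [B' → . B] }):
  [B' → . B] has the dot before B: add [B → . num X num], [B → . ) )], [B → . (]
No further items can be added.

I₀ = { [B → . (], [B → . ) )], [B → . num X num], [B' → . B] }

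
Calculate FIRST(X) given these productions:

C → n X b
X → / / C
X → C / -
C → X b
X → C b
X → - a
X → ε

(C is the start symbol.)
{ '-', '/', 'b', 'n', ε }

To compute FIRST(X), examine every production with X on the left-hand side, reading each right-hand side left to right until a non-nullable symbol is reached.

FIRST sets of the other non-terminals involved (by the same procedure, iterated to a fixed point):
  FIRST(C) = { '-', '/', 'b', 'n' }

From X → / / C:
  - '/' is a terminal: add '/' and stop
From X → C / -:
  - C is a non-terminal: add FIRST(C) \ {ε} = { '-', '/', 'b', 'n' }
    C is not nullable, so stop
From X → C b:
  - C is a non-terminal: add FIRST(C) \ {ε} = { '-', '/', 'b', 'n' }
    C is not nullable, so stop
From X → - a:
  - '-' is a terminal: add '-' and stop
From X → ε:
  - ε-production, so ε ∈ FIRST(X)

Collecting: FIRST(X) = { '-', '/', 'b', 'n', ε }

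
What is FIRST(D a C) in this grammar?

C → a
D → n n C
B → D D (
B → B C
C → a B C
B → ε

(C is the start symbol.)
FIRST sets of the non-terminals involved (from the grammar, by fixed-point iteration):
  FIRST(D) = { 'n' }

To compute FIRST(D a C), process the symbols left to right:
Symbol D is a non-terminal. Add FIRST(D) \ {ε} = { 'n' }
D is not nullable (ε ∉ FIRST(D)), so stop here.
FIRST(D a C) = { 'n' }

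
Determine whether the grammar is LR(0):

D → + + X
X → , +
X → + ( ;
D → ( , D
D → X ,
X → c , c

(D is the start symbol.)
A grammar is LR(0) if no state in the canonical LR(0) collection has:
  - both a shift item (dot before a terminal) and a complete item (shift-reduce conflict), or
  - two or more complete items (reduce-reduce conflict; the accept item [D' → D .] counts as a complete item here).

Augment with D' → D and build the canonical LR(0) collection (I0 = CLOSURE({[D' → . D]}), then GOTO on every symbol after a dot until no new states appear). It has 18 states:
  I0: { [D → . ( , D], [D → . + + X], [D → . X ,], [D' → . D], [X → . + ( ;], [X → . , +], [X → . c , c] }  — shift
  I1: { [D → ( . , D] }  — shift
  I2: { [D → + . + X], [X → + . ( ;] }  — shift
  I3: { [X → , . +] }  — shift
  I4: { [D' → D .] }  — accept
  I5: { [D → X . ,] }  — shift
  I6: { [X → c . , c] }  — shift
  I7: { [X → c , . c] }  — shift
  I8: { [X → c , c .] }  — reduce
  I9: { [D → X , .] }  — reduce
  I10: { [X → , + .] }  — reduce
  I11: { [X → + ( . ;] }  — shift
  I12: { [D → + + . X], [X → . + ( ;], [X → . , +], [X → . c , c] }  — shift
  I13: { [X → + . ( ;] }  — shift
  I14: { [D → + + X .] }  — reduce
  I15: { [X → + ( ; .] }  — reduce
  I16: { [D → ( , . D], [D → . ( , D], [D → . + + X], [D → . X ,], [X → . + ( ;], [X → . , +], [X → . c , c] }  — shift
  I17: { [D → ( , D .] }  — reduce

Every state is either a pure shift/goto state or contains exactly one complete item and nothing to shift — no conflicts. The grammar is LR(0).

Answer: Yes, the grammar is LR(0)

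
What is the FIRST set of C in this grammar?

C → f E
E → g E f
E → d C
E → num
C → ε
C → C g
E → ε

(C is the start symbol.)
{ 'f', 'g', ε }

To compute FIRST(C), examine every production with C on the left-hand side, reading each right-hand side left to right until a non-nullable symbol is reached.

From C → f E:
  - f is a terminal: add 'f' and stop
From C → ε:
  - ε-production, so ε ∈ FIRST(C)
From C → C g:
  - C is the symbol being defined: contributes nothing new
    C is nullable, so continue to the next symbol
  - g is a terminal: add 'g' and stop

Collecting: FIRST(C) = { 'f', 'g', ε }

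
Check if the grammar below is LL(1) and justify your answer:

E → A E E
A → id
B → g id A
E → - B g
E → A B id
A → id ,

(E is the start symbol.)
A grammar is LL(1) if for each non-terminal N with multiple productions, the predict sets of those productions are pairwise disjoint, where PREDICT(N → α) = (FIRST(α) \ {ε}) ∪ (FOLLOW(N) if α ⇒* ε).

Relevant sets:
  FIRST(A) = { 'id' }

For E:
  PREDICT(E → A E E) = { 'id' }
  PREDICT(E → '-' B g) = { '-' }
  PREDICT(E → A B id) = { 'id' }
For A:
  PREDICT(A → id) = { 'id' }
  PREDICT(A → id ',') = { 'id' }
B has a single production, so nothing to check there.

Conflict found: Predict set conflict for E: { 'id' }
The grammar is NOT LL(1).

Answer: No. Predict set conflict for E: { 'id' }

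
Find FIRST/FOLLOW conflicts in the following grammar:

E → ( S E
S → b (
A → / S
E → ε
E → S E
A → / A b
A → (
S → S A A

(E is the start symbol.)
No FIRST/FOLLOW conflicts.

A FIRST/FOLLOW conflict occurs when a non-terminal N has a nullable alternative N → β (β ⇒* ε) and another alternative N → α with FIRST(α) ∩ FOLLOW(N) ≠ ∅: on such a lookahead the parser cannot decide between expanding α and letting N vanish via β.

Nullable non-terminals: E.
FIRST sets used below: FIRST(S) = { 'b' }

E: nullable alternative(s) E → ε; FOLLOW(E) = { $ }
  E → ( S E: FIRST \ {ε} = { '(' } — disjoint from FOLLOW(E)
  E → ε: FIRST \ {ε} = { } — this is the only nullable alternative, skip
  E → S E: FIRST \ {ε} = { 'b' } — disjoint from FOLLOW(E)

A, S have no nullable alternative, so no FIRST/FOLLOW check is needed there.

No FIRST/FOLLOW conflicts found.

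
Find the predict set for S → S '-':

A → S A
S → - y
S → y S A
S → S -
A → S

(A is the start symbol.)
PREDICT(S → S '-') = (FIRST(RHS) \ {ε}) ∪ (FOLLOW(S) if ε ∈ FIRST(RHS), i.e. RHS ⇒* ε)
FIRST(S) = { '-', 'y' }
FIRST(S '-') = { '-', 'y' }
ε ∉ FIRST(S '-'), so FOLLOW(S) is not added.
PREDICT(S → S '-') = { '-', 'y' }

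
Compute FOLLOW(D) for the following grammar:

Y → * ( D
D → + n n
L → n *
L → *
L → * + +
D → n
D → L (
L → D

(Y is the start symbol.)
{ $, '(' }

In Y → * ( D: D is at the end, add FOLLOW(Y)
In L → D: D is at the end, add FOLLOW(L)

The FOLLOW sets referred to above (computed the same way, to a fixed point):
  FOLLOW(Y) = { $ }
  FOLLOW(L) = { '(' }

Taking the union: FOLLOW(D) = { $, '(' }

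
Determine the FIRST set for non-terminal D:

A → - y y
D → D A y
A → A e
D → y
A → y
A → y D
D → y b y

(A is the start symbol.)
{ 'y' }

To compute FIRST(D), examine every production with D on the left-hand side, reading each right-hand side left to right until a non-nullable symbol is reached.

From D → D A y:
  - D is the symbol being defined: contributes nothing new
    D is not nullable, so stop
From D → y:
  - y is a terminal: add 'y' and stop
From D → y b y:
  - y is a terminal: add 'y' and stop

Collecting: FIRST(D) = { 'y' }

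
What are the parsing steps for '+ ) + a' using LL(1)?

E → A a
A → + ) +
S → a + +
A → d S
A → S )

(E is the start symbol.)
Stack is shown with the top on the left.

Stack      Input      Action
----------------------------
E $        + ) + a $  output E → A a
A a $      + ) + a $  output A → + ) +
+ ) + a $  + ) + a $  match '+'
) + a $    ) + a $    match ')'
+ a $      + a $      match '+'
a $        a $        match 'a'
$          $          accept

The string is accepted.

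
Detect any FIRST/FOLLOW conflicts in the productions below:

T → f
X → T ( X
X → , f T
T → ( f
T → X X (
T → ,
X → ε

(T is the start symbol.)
Yes. X → T '(' X with FOLLOW(X) on { '(', ',', 'f' }; X → ',' f T with FOLLOW(X) on { ',' }

A FIRST/FOLLOW conflict occurs when a non-terminal N has a nullable alternative N → β (β ⇒* ε) and another alternative N → α with FIRST(α) ∩ FOLLOW(N) ≠ ∅: on such a lookahead the parser cannot decide between expanding α and letting N vanish via β.

Nullable non-terminals: X.
FIRST sets used below: FIRST(T) = { '(', ',', 'f' }

X: nullable alternative(s) X → ε; FOLLOW(X) = { '(', ',', 'f' }
  X → T ( X: FIRST \ {ε} = { '(', ',', 'f' } — overlaps FOLLOW(X) on { '(', ',', 'f' }: CONFLICT
  X → , f T: FIRST \ {ε} = { ',' } — overlaps FOLLOW(X) on { ',' }: CONFLICT
  X → ε: FIRST \ {ε} = { } — this is the only nullable alternative, skip

T has no nullable alternative, so no FIRST/FOLLOW check is needed there.

So the grammar has 2 FIRST/FOLLOW conflicts (marked CONFLICT above).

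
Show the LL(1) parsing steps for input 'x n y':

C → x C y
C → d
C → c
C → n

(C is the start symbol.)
Stack is shown with the top on the left.

Stack    Input    Action
------------------------
C $      x n y $  output C → x C y
x C y $  x n y $  match 'x'
C y $    n y $    output C → n
n y $    n y $    match 'n'
y $      y $      match 'y'
$        $        accept

The string is accepted.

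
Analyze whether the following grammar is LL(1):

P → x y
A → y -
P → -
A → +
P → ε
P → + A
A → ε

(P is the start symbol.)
Yes, the grammar is LL(1).

A grammar is LL(1) if for each non-terminal N with multiple productions, the predict sets of those productions are pairwise disjoint, where PREDICT(N → α) = (FIRST(α) \ {ε}) ∪ (FOLLOW(N) if α ⇒* ε).

Relevant sets:
  FOLLOW(P) = { $ }
  FOLLOW(A) = { $ }

For P:
  PREDICT(P → x y) = { 'x' }
  PREDICT(P → '-') = { '-' }
  PREDICT(P → ε) = { $ }
  PREDICT(P → '+' A) = { '+' }
For A:
  PREDICT(A → y '-') = { 'y' }
  PREDICT(A → '+') = { '+' }
  PREDICT(A → ε) = { $ }

All predict sets are disjoint. The grammar IS LL(1).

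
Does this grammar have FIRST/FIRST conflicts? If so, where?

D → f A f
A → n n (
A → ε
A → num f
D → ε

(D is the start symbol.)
Productions for D:
  D → f A f: FIRST = { 'f' }
  D → ε: FIRST = { ε }
Productions for A:
  A → n n (: FIRST = { 'n' }
  A → ε: FIRST = { ε }
  A → num f: FIRST = { 'num' }

All alternatives of each non-terminal have pairwise disjoint FIRST sets.

Answer: No FIRST/FIRST conflicts.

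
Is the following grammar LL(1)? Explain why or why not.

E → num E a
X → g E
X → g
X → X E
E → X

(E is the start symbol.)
A grammar is LL(1) if for each non-terminal N with multiple productions, the predict sets of those productions are pairwise disjoint, where PREDICT(N → α) = (FIRST(α) \ {ε}) ∪ (FOLLOW(N) if α ⇒* ε).

Relevant sets:
  FIRST(X) = { 'g' }

For E:
  PREDICT(E → num E a) = { 'num' }
  PREDICT(E → X) = { 'g' }
For X:
  PREDICT(X → g E) = { 'g' }
  PREDICT(X → g) = { 'g' }
  PREDICT(X → X E) = { 'g' }

Conflict found: Predict set conflict for X: { 'g' }
The grammar is NOT LL(1).

Answer: No. Predict set conflict for X: { 'g' }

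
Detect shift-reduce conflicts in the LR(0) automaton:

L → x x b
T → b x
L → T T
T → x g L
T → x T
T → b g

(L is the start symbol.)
A shift-reduce conflict occurs when an LR(0) state has both:
  - a complete (reduce) item [A → α .] (dot at the end), and
  - a shift item [B → β . c γ] (dot before a terminal).

Augment with L' → L and build the canonical LR(0) collection (I0 = CLOSURE({[L' → . L]}), then GOTO on every symbol after a dot until no new states appear). It has 14 states:
  I0: { [L → . T T], [L → . x x b], [L' → . L], [T → . b g], [T → . b x], [T → . x T], [T → . x g L] }  — shift
  I1: { [L' → L .] }  — accept
  I2: { [L → T . T], [T → . b g], [T → . b x], [T → . x T], [T → . x g L] }  — shift
  I3: { [T → b . g], [T → b . x] }  — shift
  I4: { [L → x . x b], [T → . b g], [T → . b x], [T → . x T], [T → . x g L], [T → x . T], [T → x . g L] }  — shift
  I5: { [T → x T .] }  — reduce
  I6: { [L → . T T], [L → . x x b], [T → . b g], [T → . b x], [T → . x T], [T → . x g L], [T → x g . L] }  — shift
  I7: { [L → x x . b], [T → . b g], [T → . b x], [T → . x T], [T → . x g L], [T → x . T], [T → x . g L] }  — shift
  I8: { [L → x x b .], [T → b . g], [T → b . x] }  — shift, reduce
  I9: { [T → . b g], [T → . b x], [T → . x T], [T → . x g L], [T → x . T], [T → x . g L] }  — shift
  I10: { [T → b g .] }  — reduce
  I11: { [T → b x .] }  — reduce
  I12: { [T → x g L .] }  — reduce
  I13: { [L → T T .] }  — reduce

I8 contains reduce item [L → x x b .] and shift items [T → b . g], [T → b . x] — shift-reduce conflict.

Answer: Yes — I8: [L → x x b .] vs [T → b . g]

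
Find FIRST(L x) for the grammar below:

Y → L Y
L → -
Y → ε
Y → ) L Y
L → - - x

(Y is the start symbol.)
{ '-' }

FIRST sets of the non-terminals involved (from the grammar, by fixed-point iteration):
  FIRST(L) = { '-' }

To compute FIRST(L x), process the symbols left to right:
Symbol L is a non-terminal. Add FIRST(L) \ {ε} = { '-' }
L is not nullable (ε ∉ FIRST(L)), so stop here.
FIRST(L x) = { '-' }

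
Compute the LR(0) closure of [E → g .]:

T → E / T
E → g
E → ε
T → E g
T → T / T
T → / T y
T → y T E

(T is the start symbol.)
To compute CLOSURE, for each item [A → α.Bβ] where B is a non-terminal, add [B → .γ] for all productions B → γ; repeat for the newly added items until nothing changes.

Start with: [E → g .]
The dot is at the end, so nothing is added.

CLOSURE = { [E → g .] }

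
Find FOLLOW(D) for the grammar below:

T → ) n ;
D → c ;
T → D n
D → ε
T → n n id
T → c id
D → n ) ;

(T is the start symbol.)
{ 'n' }

To compute FOLLOW(D), find every occurrence of D on a right-hand side N → α D β: add FIRST(β) \ {ε}, and if β is empty or nullable also add FOLLOW(N). Iterate to a fixed point.

In T → D n: D is followed by n, add FIRST(n) \ {ε} = { 'n' }

Taking the union: FOLLOW(D) = { 'n' }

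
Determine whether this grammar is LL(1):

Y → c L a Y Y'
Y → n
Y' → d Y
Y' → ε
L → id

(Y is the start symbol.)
A grammar is LL(1) if for each non-terminal N with multiple productions, the predict sets of those productions are pairwise disjoint, where PREDICT(N → α) = (FIRST(α) \ {ε}) ∪ (FOLLOW(N) if α ⇒* ε).

Relevant sets:
  FOLLOW(Y') = { $, 'd' }

For Y:
  PREDICT(Y → c L a Y Y') = { 'c' }
  PREDICT(Y → n) = { 'n' }
For Y':
  PREDICT(Y' → d Y) = { 'd' }
  PREDICT(Y' → ε) = { $, 'd' }
L has a single production, so nothing to check there.

Conflict found: Predict set conflict for Y': { 'd' }
The grammar is NOT LL(1).

Answer: No. Predict set conflict for Y': { 'd' }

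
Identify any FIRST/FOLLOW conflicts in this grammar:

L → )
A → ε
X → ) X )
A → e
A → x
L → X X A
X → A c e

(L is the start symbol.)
A FIRST/FOLLOW conflict occurs when a non-terminal N has a nullable alternative N → β (β ⇒* ε) and another alternative N → α with FIRST(α) ∩ FOLLOW(N) ≠ ∅: on such a lookahead the parser cannot decide between expanding α and letting N vanish via β.

Nullable non-terminals: A.

A: nullable alternative(s) A → ε; FOLLOW(A) = { $, 'c' }
  A → ε: FIRST \ {ε} = { } — this is the only nullable alternative, skip
  A → e: FIRST \ {ε} = { 'e' } — disjoint from FOLLOW(A)
  A → x: FIRST \ {ε} = { 'x' } — disjoint from FOLLOW(A)

L, X have no nullable alternative, so no FIRST/FOLLOW check is needed there.

No FIRST/FOLLOW conflicts found.

Answer: No FIRST/FOLLOW conflicts.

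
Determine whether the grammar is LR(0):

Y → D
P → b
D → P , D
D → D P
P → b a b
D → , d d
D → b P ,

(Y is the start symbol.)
A grammar is LR(0) if no state in the canonical LR(0) collection has:
  - both a shift item (dot before a terminal) and a complete item (shift-reduce conflict), or
  - two or more complete items (reduce-reduce conflict; the accept item [Y' → Y .] counts as a complete item here).

Augment with Y' → Y and build the canonical LR(0) collection (I0 = CLOSURE({[Y' → . Y]}), then GOTO on every symbol after a dot until no new states appear). It has 16 states:
  I0: { [D → . , d d], [D → . D P], [D → . P , D], [D → . b P ,], [P → . b a b], [P → . b], [Y → . D], [Y' → . Y] }  — shift
  I1: { [D → , . d d] }  — shift
  I2: { [D → D . P], [P → . b a b], [P → . b], [Y → D .] }  — shift, reduce
  I3: { [D → P . , D] }  — shift
  I4: { [Y' → Y .] }  — accept
  I5: { [D → b . P ,], [P → . b a b], [P → . b], [P → b . a b], [P → b .] }  — shift, reduce
  I6: { [D → b P . ,] }  — shift
  I7: { [P → b a . b] }  — shift
  I8: { [P → b . a b], [P → b .] }  — shift, reduce
  I9: { [P → b a b .] }  — reduce
  I10: { [D → b P , .] }  — reduce
  I11: { [D → . , d d], [D → . D P], [D → . P , D], [D → . b P ,], [D → P , . D], [P → . b a b], [P → . b] }  — shift
  I12: { [D → D . P], [D → P , D .], [P → . b a b], [P → . b] }  — shift, reduce
  I13: { [D → D P .] }  — reduce
  I14: { [D → , d . d] }  — shift
  I15: { [D → , d d .] }  — reduce

Conflict in state I2:
  Shift-reduce conflict between [Y → D .] and [P → . b]
So the grammar is NOT LR(0).

Answer: No. Shift-reduce conflict between [Y → D .] and [P → . b]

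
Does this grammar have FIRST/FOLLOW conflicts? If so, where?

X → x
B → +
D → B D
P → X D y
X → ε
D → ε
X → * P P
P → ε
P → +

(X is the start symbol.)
Yes. P → X D y with FOLLOW(P) on { '*', '+', 'x', 'y' }; P → '+' with FOLLOW(P) on { '+' }

Nullable non-terminals: D, P, X.
FIRST sets used below: FIRST(B) = { '+' }, FIRST(X) = { '*', 'x', ε }, FIRST(D) = { '+', ε }

D: nullable alternative(s) D → ε; FOLLOW(D) = { 'y' }
  D → B D: FIRST \ {ε} = { '+' } — disjoint from FOLLOW(D)
  D → ε: FIRST \ {ε} = { } — this is the only nullable alternative, skip

P: nullable alternative(s) P → ε; FOLLOW(P) = { $, '*', '+', 'x', 'y' }
  P → X D y: FIRST \ {ε} = { '*', '+', 'x', 'y' } — overlaps FOLLOW(P) on { '*', '+', 'x', 'y' }: CONFLICT
  P → ε: FIRST \ {ε} = { } — this is the only nullable alternative, skip
  P → +: FIRST \ {ε} = { '+' } — overlaps FOLLOW(P) on { '+' }: CONFLICT

X: nullable alternative(s) X → ε; FOLLOW(X) = { $, '+', 'y' }
  X → x: FIRST \ {ε} = { 'x' } — disjoint from FOLLOW(X)
  X → ε: FIRST \ {ε} = { } — this is the only nullable alternative, skip
  X → * P P: FIRST \ {ε} = { '*' } — disjoint from FOLLOW(X)

B has no nullable alternative, so no FIRST/FOLLOW check is needed there.

So the grammar has 2 FIRST/FOLLOW conflicts (marked CONFLICT above).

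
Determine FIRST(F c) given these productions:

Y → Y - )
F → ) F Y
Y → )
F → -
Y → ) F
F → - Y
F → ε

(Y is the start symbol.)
{ ')', '-', 'c' }

FIRST sets of the non-terminals involved (from the grammar, by fixed-point iteration):
  FIRST(F) = { ')', '-', ε }

To compute FIRST(F c), process the symbols left to right:
Symbol F is a non-terminal. Add FIRST(F) \ {ε} = { ')', '-' }
F is nullable (ε ∈ FIRST(F)), continue to the next symbol.
Symbol c is a terminal. Add 'c' and stop.
FIRST(F c) = { ')', '-', 'c' }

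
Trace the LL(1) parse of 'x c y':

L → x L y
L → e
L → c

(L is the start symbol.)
Stack is shown with the top on the left.

Stack    Input    Action
------------------------
L $      x c y $  output L → x L y
x L y $  x c y $  match 'x'
L y $    c y $    output L → c
c y $    c y $    match 'c'
y $      y $      match 'y'
$        $        accept

The string is accepted.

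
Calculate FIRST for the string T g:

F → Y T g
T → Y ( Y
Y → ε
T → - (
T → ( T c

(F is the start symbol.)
{ '(', '-' }

FIRST sets of the non-terminals involved (from the grammar, by fixed-point iteration):
  FIRST(T) = { '(', '-' }

To compute FIRST(T g), process the symbols left to right:
Symbol T is a non-terminal. Add FIRST(T) \ {ε} = { '(', '-' }
T is not nullable (ε ∉ FIRST(T)), so stop here.
FIRST(T g) = { '(', '-' }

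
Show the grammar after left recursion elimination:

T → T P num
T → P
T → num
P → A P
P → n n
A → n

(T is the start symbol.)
T is directly left-recursive. The standard transformation for
  A → A α₁ | ... | A α_m | β₁ | ... | β_n
is
  A  → β₁ A' | ... | β_n A'
  A' → α₁ A' | ... | α_m A' | ε

T → P becomes T → P T'
T → num becomes T → num T'
T → T P num becomes T' → P num T'
Add T' → ε

Productions for other non-terminals are unchanged:
  P → A P
  P → n n
  A → n

Resulting grammar:
T → P T'
T → num T'
T' → P num T'
T' → ε
P → A P
P → n n
A → n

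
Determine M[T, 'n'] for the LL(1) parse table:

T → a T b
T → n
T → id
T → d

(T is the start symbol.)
To find M[T, 'n'], we find productions for T where 'n' is in the predict set (PREDICT(N → α) = (FIRST(α) \ {ε}) ∪ (FOLLOW(N) if α ⇒* ε)).

T → a T b: PREDICT = { 'a' }
T → n: PREDICT = { 'n' }
  'n' is in predict set, so this production goes in M[T, 'n']
T → id: PREDICT = { 'id' }
T → d: PREDICT = { 'd' }

M[T, 'n'] = T → n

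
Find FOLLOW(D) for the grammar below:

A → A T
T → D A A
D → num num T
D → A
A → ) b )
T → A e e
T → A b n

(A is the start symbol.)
In T → D A A: D is followed by A A, add FIRST(A A) \ {ε} = { ')' }

Taking the union: FOLLOW(D) = { ')' }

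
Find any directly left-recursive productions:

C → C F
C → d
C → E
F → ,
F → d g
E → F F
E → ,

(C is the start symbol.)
Yes, C is left-recursive

Direct left recursion occurs when N → N α for some non-terminal N (the right-hand side begins with the left-hand side itself).

C → C F: LEFT RECURSIVE (starts with C)
C → d: starts with d
C → E: starts with E
F → ,: starts with ','
F → d g: starts with d
E → F F: starts with F
E → ,: starts with ','

The grammar has direct left recursion on: C.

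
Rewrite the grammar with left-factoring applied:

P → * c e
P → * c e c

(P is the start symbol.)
Left-factoring transforms A → αβ₁ | αβ₂ into A → αA' and A' → β₁ | β₂
(α is the longest common prefix among the alternatives). Repeat until
no nonterminal has two alternatives with a common prefix.

Round 1: P has alternatives sharing prefix '* c e'. Introduce P': P → * c e P'
  Add: P' → ε
  Add: P' → c

No remaining common prefixes — done.

Resulting grammar:
P → * c e P'
P' → ε
P' → c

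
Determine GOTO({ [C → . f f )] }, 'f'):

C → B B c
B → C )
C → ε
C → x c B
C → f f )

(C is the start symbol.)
GOTO(I, 'f') = CLOSURE({ [A → αX.β] : [A → α.Xβ] ∈ I, X = 'f' })

Items with dot before 'f', with the dot advanced:
  [C → . f f )] → [C → f . f )]
Closure adds nothing (no advanced item has the dot before a non-terminal).

GOTO = { [C → f . f )] }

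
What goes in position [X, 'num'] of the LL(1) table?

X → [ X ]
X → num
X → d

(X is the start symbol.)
X → num

To find M[X, 'num'], we find productions for X where 'num' is in the predict set (PREDICT(N → α) = (FIRST(α) \ {ε}) ∪ (FOLLOW(N) if α ⇒* ε)).

X → [ X ]: PREDICT = { '[' }
X → num: PREDICT = { 'num' }
  'num' is in predict set, so this production goes in M[X, 'num']
X → d: PREDICT = { 'd' }

M[X, 'num'] = X → num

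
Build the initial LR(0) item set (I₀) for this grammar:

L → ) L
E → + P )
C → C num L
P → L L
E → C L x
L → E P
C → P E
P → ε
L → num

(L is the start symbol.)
First, augment the grammar with L' → L
I₀ = CLOSURE({ [L' → . L] }):
  [L' → . L] has the dot before L: add [L → . ) L], [L → . E P], [L → . num]
  [L → . E P] has the dot before E: add [E → . + P )], [E → . C L x]
  [E → . C L x] has the dot before C: add [C → . C num L], [C → . P E]
  [C → . P E] has the dot before P: add [P → . L L], [P → .]
No further items can be added.

I₀ = { [C → . C num L], [C → . P E], [E → . + P )], [E → . C L x], [L → . ) L], [L → . E P], [L → . num], [L' → . L], [P → . L L], [P → .] }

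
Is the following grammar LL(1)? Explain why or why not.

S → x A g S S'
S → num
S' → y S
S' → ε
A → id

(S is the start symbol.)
No. Predict set conflict for S': { 'y' }

Relevant sets:
  FOLLOW(S') = { $, 'y' }

For S:
  PREDICT(S → x A g S S') = { 'x' }
  PREDICT(S → num) = { 'num' }
For S':
  PREDICT(S' → y S) = { 'y' }
  PREDICT(S' → ε) = { $, 'y' }
A has a single production, so nothing to check there.

Conflict found: Predict set conflict for S': { 'y' }
The grammar is NOT LL(1).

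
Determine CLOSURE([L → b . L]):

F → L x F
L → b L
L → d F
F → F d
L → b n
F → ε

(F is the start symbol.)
{ [L → . b L], [L → . b n], [L → . d F], [L → b . L] }

To compute CLOSURE, for each item [A → α.Bβ] where B is a non-terminal, add [B → .γ] for all productions B → γ; repeat for the newly added items until nothing changes.

Start with: [L → b . L]
  [L → b . L] has the dot before L: add [L → . b L], [L → . d F], [L → . b n]
No further items can be added.

CLOSURE = { [L → . b L], [L → . b n], [L → . d F], [L → b . L] }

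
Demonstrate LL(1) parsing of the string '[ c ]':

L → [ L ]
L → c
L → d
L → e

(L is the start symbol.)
Stack is shown with the top on the left.

Stack    Input    Action
------------------------
L $      [ c ] $  output L → [ L ]
[ L ] $  [ c ] $  match '['
L ] $    c ] $    output L → c
c ] $    c ] $    match 'c'
] $      ] $      match ']'
$        $        accept

The string is accepted.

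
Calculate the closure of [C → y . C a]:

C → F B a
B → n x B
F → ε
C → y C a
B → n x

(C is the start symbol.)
{ [C → . F B a], [C → . y C a], [C → y . C a], [F → .] }

To compute CLOSURE, for each item [A → α.Bβ] where B is a non-terminal, add [B → .γ] for all productions B → γ; repeat for the newly added items until nothing changes.

Start with: [C → y . C a]
  [C → y . C a] has the dot before C: add [C → . F B a], [C → . y C a]
  [C → . F B a] has the dot before F: add [F → .]
No further items can be added.

CLOSURE = { [C → . F B a], [C → . y C a], [C → y . C a], [F → .] }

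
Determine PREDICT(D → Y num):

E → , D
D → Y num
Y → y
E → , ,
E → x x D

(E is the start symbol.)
PREDICT(D → Y num) = (FIRST(RHS) \ {ε}) ∪ (FOLLOW(D) if ε ∈ FIRST(RHS), i.e. RHS ⇒* ε)
FIRST(Y) = { 'y' }
FIRST(Y num) = { 'y' }
ε ∉ FIRST(Y num), so FOLLOW(D) is not added.
PREDICT(D → Y num) = { 'y' }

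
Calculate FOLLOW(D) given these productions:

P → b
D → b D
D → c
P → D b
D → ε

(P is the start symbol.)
{ 'b' }

To compute FOLLOW(D), find every occurrence of D on a right-hand side N → α D β: add FIRST(β) \ {ε}, and if β is empty or nullable also add FOLLOW(N). Iterate to a fixed point.

In D → b D: D is at the end; this adds FOLLOW(D) to itself — nothing new
In P → D b: D is followed by b, add FIRST(b) \ {ε} = { 'b' }

Taking the union: FOLLOW(D) = { 'b' }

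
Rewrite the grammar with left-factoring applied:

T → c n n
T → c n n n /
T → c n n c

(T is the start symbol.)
Left-factoring transforms A → αβ₁ | αβ₂ into A → αA' and A' → β₁ | β₂
(α is the longest common prefix among the alternatives). Repeat until
no nonterminal has two alternatives with a common prefix.

Round 1: T has alternatives sharing prefix 'c n n'. Introduce T': T → c n n T'
  Add: T' → ε
  Add: T' → n /
  Add: T' → c

No remaining common prefixes — done.

Resulting grammar:
T → c n n T'
T' → ε
T' → n /
T' → c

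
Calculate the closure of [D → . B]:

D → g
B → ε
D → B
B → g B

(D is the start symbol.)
To compute CLOSURE, for each item [A → α.Bβ] where B is a non-terminal, add [B → .γ] for all productions B → γ; repeat for the newly added items until nothing changes.

Start with: [D → . B]
  [D → . B] has the dot before B: add [B → .], [B → . g B]
No further items can be added.

CLOSURE = { [B → . g B], [B → .], [D → . B] }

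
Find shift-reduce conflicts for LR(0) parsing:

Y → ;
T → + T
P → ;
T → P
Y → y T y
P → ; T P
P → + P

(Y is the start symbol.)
Yes — I5: [P → ; .] vs [P → . + P]

A shift-reduce conflict occurs when an LR(0) state has both:
  - a complete (reduce) item [A → α .] (dot at the end), and
  - a shift item [B → β . c γ] (dot before a terminal).

Augment with Y' → Y and build the canonical LR(0) collection (I0 = CLOSURE({[Y' → . Y]}), then GOTO on every symbol after a dot until no new states appear). It has 15 states:
  I0: { [Y → . ;], [Y → . y T y], [Y' → . Y] }  — shift
  I1: { [Y → ; .] }  — reduce
  I2: { [Y' → Y .] }  — accept
  I3: { [P → . + P], [P → . ; T P], [P → . ;], [T → . + T], [T → . P], [Y → y . T y] }  — shift
  I4: { [P → + . P], [P → . + P], [P → . ; T P], [P → . ;], [T → + . T], [T → . + T], [T → . P] }  — shift
  I5: { [P → . + P], [P → . ; T P], [P → . ;], [P → ; . T P], [P → ; .], [T → . + T], [T → . P] }  — shift, reduce
  I6: { [T → P .] }  — reduce
  I7: { [Y → y T . y] }  — shift
  I8: { [Y → y T y .] }  — reduce
  I9: { [P → . + P], [P → . ; T P], [P → . ;], [P → ; T . P] }  — shift
  I10: { [P → + . P], [P → . + P], [P → . ; T P], [P → . ;] }  — shift
  I11: { [P → ; T P .] }  — reduce
  I12: { [P → + P .] }  — reduce
  I13: { [P → + P .], [T → P .] }  — 2 reduces
  I14: { [T → + T .] }  — reduce

I5 contains reduce item [P → ; .] and shift items [P → . + P], [P → . ;], [P → . ; T P], [T → . + T] — shift-reduce conflict.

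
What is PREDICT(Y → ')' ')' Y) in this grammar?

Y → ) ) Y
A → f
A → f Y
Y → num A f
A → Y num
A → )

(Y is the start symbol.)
{ ')' }

PREDICT(Y → ')' ')' Y) = (FIRST(RHS) \ {ε}) ∪ (FOLLOW(Y) if ε ∈ FIRST(RHS), i.e. RHS ⇒* ε)
FIRST(')' ')' Y) = { ')' }
ε ∉ FIRST(')' ')' Y), so FOLLOW(Y) is not added.
PREDICT(Y → ')' ')' Y) = { ')' }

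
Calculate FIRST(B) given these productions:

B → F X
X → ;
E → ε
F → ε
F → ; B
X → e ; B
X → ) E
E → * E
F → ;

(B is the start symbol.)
{ ')', ';', 'e' }

To compute FIRST(B), examine every production with B on the left-hand side, reading each right-hand side left to right until a non-nullable symbol is reached.

FIRST sets of the other non-terminals involved (by the same procedure, iterated to a fixed point):
  FIRST(F) = { ';', ε }
  FIRST(X) = { ')', ';', 'e' }

From B → F X:
  - F is a non-terminal: add FIRST(F) \ {ε} = { ';' }
    F is nullable, so continue to the next symbol
  - X is a non-terminal: add FIRST(X) \ {ε} = { ')', ';', 'e' }
    X is not nullable, so stop

Collecting: FIRST(B) = { ')', ';', 'e' }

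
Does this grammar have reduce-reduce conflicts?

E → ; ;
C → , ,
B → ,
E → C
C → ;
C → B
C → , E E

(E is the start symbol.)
Augment with E' → E and build the canonical LR(0) collection (I0 = CLOSURE({[E' → . E]}), then GOTO on every symbol after a dot until no new states appear). It has 10 states:
  I0: { [B → . ,], [C → . , ,], [C → . , E E], [C → . ;], [C → . B], [E → . ; ;], [E → . C], [E' → . E] }  — shift
  I1: { [B → , .], [B → . ,], [C → , . ,], [C → , . E E], [C → . , ,], [C → . , E E], [C → . ;], [C → . B], [E → . ; ;], [E → . C] }  — shift, reduce
  I2: { [C → ; .], [E → ; . ;] }  — shift, reduce
  I3: { [C → B .] }  — reduce
  I4: { [E → C .] }  — reduce
  I5: { [E' → E .] }  — accept
  I6: { [E → ; ; .] }  — reduce
  I7: { [B → , .], [B → . ,], [C → , , .], [C → , . ,], [C → , . E E], [C → . , ,], [C → . , E E], [C → . ;], [C → . B], [E → . ; ;], [E → . C] }  — shift, 2 reduces
  I8: { [B → . ,], [C → , E . E], [C → . , ,], [C → . , E E], [C → . ;], [C → . B], [E → . ; ;], [E → . C] }  — shift
  I9: { [C → , E E .] }  — reduce

I7 contains complete items [B → , .], [C → , , .] — reduce-reduce conflict.

Answer: Yes — I7: [B → , .] vs [C → , , .]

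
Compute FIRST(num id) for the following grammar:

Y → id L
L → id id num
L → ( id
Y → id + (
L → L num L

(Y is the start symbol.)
To compute FIRST(num id), process the symbols left to right:
Symbol num is a terminal. Add 'num' and stop.
FIRST(num id) = { 'num' }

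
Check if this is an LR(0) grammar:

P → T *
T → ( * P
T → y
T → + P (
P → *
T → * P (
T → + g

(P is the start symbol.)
A grammar is LR(0) if no state in the canonical LR(0) collection has:
  - both a shift item (dot before a terminal) and a complete item (shift-reduce conflict), or
  - two or more complete items (reduce-reduce conflict; the accept item [P' → P .] counts as a complete item here).

Augment with P' → P and build the canonical LR(0) collection (I0 = CLOSURE({[P' → . P]}), then GOTO on every symbol after a dot until no new states appear). It has 15 states:
  I0: { [P → . *], [P → . T *], [P' → . P], [T → . ( * P], [T → . * P (], [T → . + P (], [T → . + g], [T → . y] }  — shift
  I1: { [T → ( . * P] }  — shift
  I2: { [P → * .], [P → . *], [P → . T *], [T → * . P (], [T → . ( * P], [T → . * P (], [T → . + P (], [T → . + g], [T → . y] }  — shift, reduce
  I3: { [P → . *], [P → . T *], [T → + . P (], [T → + . g], [T → . ( * P], [T → . * P (], [T → . + P (], [T → . + g], [T → . y] }  — shift
  I4: { [P' → P .] }  — accept
  I5: { [P → T . *] }  — shift
  I6: { [T → y .] }  — reduce
  I7: { [P → T * .] }  — reduce
  I8: { [T → + P . (] }  — shift
  I9: { [T → + g .] }  — reduce
  I10: { [T → + P ( .] }  — reduce
  I11: { [T → * P . (] }  — shift
  I12: { [T → * P ( .] }  — reduce
  I13: { [P → . *], [P → . T *], [T → ( * . P], [T → . ( * P], [T → . * P (], [T → . + P (], [T → . + g], [T → . y] }  — shift
  I14: { [T → ( * P .] }  — reduce

Conflict in state I2:
  Shift-reduce conflict between [P → * .] and [P → . *]
So the grammar is NOT LR(0).

Answer: No. Shift-reduce conflict between [P → * .] and [P → . *]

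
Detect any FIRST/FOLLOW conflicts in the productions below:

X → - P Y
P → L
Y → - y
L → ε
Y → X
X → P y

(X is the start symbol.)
A FIRST/FOLLOW conflict occurs when a non-terminal N has a nullable alternative N → β (β ⇒* ε) and another alternative N → α with FIRST(α) ∩ FOLLOW(N) ≠ ∅: on such a lookahead the parser cannot decide between expanding α and letting N vanish via β.

Nullable non-terminals: L, P.
L has a nullable alternative but only one production, so nothing to check.
P has a nullable alternative but only one production, so nothing to check.

X, Y have no nullable alternative, so no FIRST/FOLLOW check is needed there.

No FIRST/FOLLOW conflicts found.

Answer: No FIRST/FOLLOW conflicts.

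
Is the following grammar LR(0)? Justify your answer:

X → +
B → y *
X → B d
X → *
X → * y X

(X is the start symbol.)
Augment with X' → X and build the canonical LR(0) collection (I0 = CLOSURE({[X' → . X]}), then GOTO on every symbol after a dot until no new states appear). It has 10 states:
  I0: { [B → . y *], [X → . * y X], [X → . *], [X → . +], [X → . B d], [X' → . X] }  — shift
  I1: { [X → * . y X], [X → * .] }  — shift, reduce
  I2: { [X → + .] }  — reduce
  I3: { [X → B . d] }  — shift
  I4: { [X' → X .] }  — accept
  I5: { [B → y . *] }  — shift
  I6: { [B → y * .] }  — reduce
  I7: { [X → B d .] }  — reduce
  I8: { [B → . y *], [X → * y . X], [X → . * y X], [X → . *], [X → . +], [X → . B d] }  — shift
  I9: { [X → * y X .] }  — reduce

Conflict in state I1:
  Shift-reduce conflict between [X → * .] and [X → * . y X]
So the grammar is NOT LR(0).

Answer: No. Shift-reduce conflict between [X → * .] and [X → * . y X]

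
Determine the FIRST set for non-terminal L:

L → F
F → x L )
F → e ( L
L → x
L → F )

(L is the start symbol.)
To compute FIRST(L), examine every production with L on the left-hand side, reading each right-hand side left to right until a non-nullable symbol is reached.

FIRST sets of the other non-terminals involved (by the same procedure, iterated to a fixed point):
  FIRST(F) = { 'e', 'x' }

From L → F:
  - F is a non-terminal: add FIRST(F) \ {ε} = { 'e', 'x' }
    F is not nullable, so stop
From L → x:
  - x is a terminal: add 'x' and stop
From L → F ):
  - F is a non-terminal: add FIRST(F) \ {ε} = { 'e', 'x' }
    F is not nullable, so stop

Collecting: FIRST(L) = { 'e', 'x' }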